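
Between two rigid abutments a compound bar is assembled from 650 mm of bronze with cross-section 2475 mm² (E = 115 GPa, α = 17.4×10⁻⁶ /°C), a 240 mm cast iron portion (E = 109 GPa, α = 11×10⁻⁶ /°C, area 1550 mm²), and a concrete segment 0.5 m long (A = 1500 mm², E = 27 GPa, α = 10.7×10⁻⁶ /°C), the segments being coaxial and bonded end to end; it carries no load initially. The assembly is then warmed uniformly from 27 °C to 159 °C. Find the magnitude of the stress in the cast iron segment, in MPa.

With the walls removed the bar would change length by δ_free = Σ αᵢΔT Lᵢ = 17.4×10⁻⁶×132×650 + 11×10⁻⁶×132×240 + 10.7×10⁻⁶×132×500 = 2.548 mm.
Since the ends are fixed, an axial force P builds up, equal in every segment, with P · Σ Lᵢ/(AᵢEᵢ) = δ_free.
The series flexibility is Σ Lᵢ/(AᵢEᵢ) = 650/(2475×115×10³) + 240/(1550×109×10³) + 500/(1500×27×10³) = 1.605×10⁻⁵ mm/N.
Hence P = δ_free / Σ(L/AE) = 2.548/1.605×10⁻⁵ = 158.7 kN (compressive).
σ_{cast iron} = P / A = 158700 / 1550 = 102.4 MPa.

σ ≈ 102 MPa (compressive)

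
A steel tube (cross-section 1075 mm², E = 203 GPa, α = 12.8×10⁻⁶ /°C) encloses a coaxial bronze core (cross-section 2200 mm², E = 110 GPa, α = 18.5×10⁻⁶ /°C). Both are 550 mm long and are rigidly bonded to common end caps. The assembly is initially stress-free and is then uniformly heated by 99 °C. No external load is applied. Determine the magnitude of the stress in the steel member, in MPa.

σ ≈ 60.2 MPa (tensile)

Both members must finish at the same length. With the larger α, the bronze tends to over-expand; the plates restrain it, putting the bronze in compression and the steel in tension. With no external load the two internal forces are equal and opposite, magnitude P.
Compatibility of the two members (thermal + elastic change equal): (α₁ − α₂)ΔT = P·[1/(A₁E₁) + 1/(A₂E₂)].
|α₁ − α₂|·ΔT = 5.7×10⁻⁶ × 99 = 0.0005643.
1/(A₁E₁) + 1/(A₂E₂) = 1/(1075×203×10³) + 1/(2200×110×10³) = 8.715×10⁻⁹ N⁻¹.
So P = 0.0005643 / 8.715×10⁻⁹ = 64.75 kN.
σ_{steel} = P/A₁ = 64750/1075 = 60.24 MPa, tensile.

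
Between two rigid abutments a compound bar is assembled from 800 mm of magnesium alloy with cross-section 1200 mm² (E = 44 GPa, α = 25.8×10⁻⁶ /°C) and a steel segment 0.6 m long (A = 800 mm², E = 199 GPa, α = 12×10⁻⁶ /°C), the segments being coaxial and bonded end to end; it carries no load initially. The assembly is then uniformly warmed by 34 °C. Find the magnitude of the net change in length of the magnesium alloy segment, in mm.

Free thermal expansion of the whole bar: Σ αᵢΔT Lᵢ = 25.8×10⁻⁶×34×800 + 12×10⁻⁶×34×600 = 0.9466 mm.
The rigid supports impose zero overall length change; the single axial force P common to all segments must satisfy P Σ Lᵢ/(AᵢEᵢ) = δ_free.
Σ Lᵢ/(AᵢEᵢ) = 800/(1200×44×10³) + 600/(800×199×10³) = 1.892×10⁻⁵ mm/N.
So P = 0.9466 / 1.892×10⁻⁵ = 50.03 kN, compressive.
For the magnesium alloy segment, free thermal change = 25.8×10⁻⁶×34×800 = 0.7018 mm and elastic change from P = 50030×800/(1200×44×10³) = 0.758 mm; these oppose, so the net change is 0.0562 mm (segment shortens).

|ΔL| ≈ 0.0562 mm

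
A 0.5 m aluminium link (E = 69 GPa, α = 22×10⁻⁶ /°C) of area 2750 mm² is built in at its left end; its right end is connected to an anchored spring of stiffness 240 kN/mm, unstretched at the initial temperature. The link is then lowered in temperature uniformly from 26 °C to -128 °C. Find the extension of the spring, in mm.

δ ≈ 1.04 mm

If the spring were absent the link would shorten by αΔT L = 22×10⁻⁶ × 154 × 500 = 1.694 mm.
With a force P in the spring, the elastic change of the link is PL/(AE) and that of the spring is P/k; compatibility requires their sum to equal δ_free.
P [ L/(AE) + 1/k ] = δ_free → P [ 500/(2750×69×10³) + 1/(240×10³) ] = 1.694.
P = 1.694 / 6.802×10⁻⁶ = 249100 N.
Spring extension = P/k = 249100/(240×10³) = 1.038 mm.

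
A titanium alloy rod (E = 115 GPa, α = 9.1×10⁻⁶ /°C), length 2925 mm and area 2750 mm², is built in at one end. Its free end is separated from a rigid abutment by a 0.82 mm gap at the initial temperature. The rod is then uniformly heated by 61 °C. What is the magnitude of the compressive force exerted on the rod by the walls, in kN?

P ≈ 86.9 kN

Unrestrained expansion: δ_free = αΔT L = 9.1×10⁻⁶ × 61 × 2925 = 1.624 mm.
After closing the 0.82 mm clearance, 1.624 − 0.82 = 0.8037 mm of expansion remains to be suppressed by the wall.
Compatibility: PL/(AE) = 0.8037 mm, so σ = P/A = E × (0.8037/2925) = 31.6 MPa.
Force on the wall = σA = 31.6 × 2750 mm² = 86.89 kN.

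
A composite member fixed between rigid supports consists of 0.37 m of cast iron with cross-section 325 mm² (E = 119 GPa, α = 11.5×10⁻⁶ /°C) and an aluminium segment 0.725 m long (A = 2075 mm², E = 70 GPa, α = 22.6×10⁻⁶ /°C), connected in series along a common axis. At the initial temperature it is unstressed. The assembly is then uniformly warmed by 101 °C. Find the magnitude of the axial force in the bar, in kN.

P ≈ 143 kN (compressive)

If the supports were absent, the total length change would be Σ αᵢΔT Lᵢ = 11.5×10⁻⁶×101×370 + 22.6×10⁻⁶×101×725 = 2.085 mm.
Since the ends are fixed, an axial force P builds up, equal in every segment, with P · Σ Lᵢ/(AᵢEᵢ) = δ_free.
The series flexibility is Σ Lᵢ/(AᵢEᵢ) = 370/(325×119×10³) + 725/(2075×70×10³) = 1.456×10⁻⁵ mm/N.
P = 2.085 / 1.456×10⁻⁵ = 143200 N = 143.2 kN, compressive.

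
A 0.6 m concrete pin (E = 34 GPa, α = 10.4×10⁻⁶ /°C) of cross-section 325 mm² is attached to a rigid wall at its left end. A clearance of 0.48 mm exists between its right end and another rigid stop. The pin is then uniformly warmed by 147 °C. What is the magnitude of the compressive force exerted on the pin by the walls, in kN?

P ≈ 8.05 kN

If the wall were absent the pin would grow by αΔT L = 10.4×10⁻⁶ × 147 × 600 = 0.9173 mm.
The gap closes (δ_free > 0.48 mm) and the wall then resists a further 0.9173 − 0.48 = 0.4373 mm of expansion.
That suppressed elongation corresponds to σ = E·Δ/L = 34×10³ × 0.4373/600 = 24.78 MPa.
P = σA = 24.78 × 325 = 8.053 kN.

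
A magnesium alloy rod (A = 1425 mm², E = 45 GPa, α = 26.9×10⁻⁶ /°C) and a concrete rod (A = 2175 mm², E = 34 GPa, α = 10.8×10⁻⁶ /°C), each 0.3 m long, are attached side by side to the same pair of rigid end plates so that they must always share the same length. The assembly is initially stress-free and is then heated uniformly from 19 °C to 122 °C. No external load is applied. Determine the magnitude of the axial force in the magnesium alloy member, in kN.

Both members must finish at the same length. With the larger α, the magnesium alloy tends to over-expand; the plates restrain it, putting the magnesium alloy in compression and the concrete in tension. With no external load the two internal forces are equal and opposite, magnitude P.
Equating the net (thermal + elastic) strains gives |α₁ − α₂|·ΔT = P·[1/(A₁E₁) + 1/(A₂E₂)].
|α₁ − α₂|·ΔT = 16.1×10⁻⁶ × 103 = 0.001658.
1/(A₁E₁) + 1/(A₂E₂) = 1/(1425×45×10³) + 1/(2175×34×10³) = 2.912×10⁻⁸ N⁻¹.
So P = 0.001658 / 2.912×10⁻⁸ = 56.95 kN.

P ≈ 57 kN (compressive in the magnesium alloy)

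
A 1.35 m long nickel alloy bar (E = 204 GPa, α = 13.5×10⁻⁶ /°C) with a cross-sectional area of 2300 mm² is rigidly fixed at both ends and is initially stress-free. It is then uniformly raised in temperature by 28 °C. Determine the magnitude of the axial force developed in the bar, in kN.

Full restraint means ε = 0, so the stress is σ = EαΔT = 204×10³ × 13.5×10⁻⁶ × 28 = 77.11 MPa.
Axial force P = σA = 77.11 × 2300 = 177400 N = 177.4 kN, compressive.

P ≈ 177 kN (compressive)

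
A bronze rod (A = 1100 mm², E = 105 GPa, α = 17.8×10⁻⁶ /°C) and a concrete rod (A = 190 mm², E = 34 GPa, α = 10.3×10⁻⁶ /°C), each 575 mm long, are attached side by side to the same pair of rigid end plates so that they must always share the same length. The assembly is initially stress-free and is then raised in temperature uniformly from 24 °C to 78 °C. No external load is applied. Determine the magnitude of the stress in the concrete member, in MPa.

σ ≈ 13 MPa (tensile)

The bronze has the larger α, so on heating it would change length more than the concrete if both were free. The rigid plates force a common final length, so the bronze is put into compression and the concrete into tension, with equal and opposite forces P (no external load).
Equating the net (thermal + elastic) strains gives |α₁ − α₂|·ΔT = P·[1/(A₁E₁) + 1/(A₂E₂)].
|α₁ − α₂|·ΔT = 7.5×10⁻⁶ × 54 = 0.000405.
1/(A₁E₁) + 1/(A₂E₂) = 1/(1100×105×10³) + 1/(190×34×10³) = 1.635×10⁻⁷ N⁻¹.
So P = 0.000405 / 1.635×10⁻⁷ = 2.478 kN.
σ_{concrete} = P/A₂ = 2478/190 = 13.04 MPa, tensile.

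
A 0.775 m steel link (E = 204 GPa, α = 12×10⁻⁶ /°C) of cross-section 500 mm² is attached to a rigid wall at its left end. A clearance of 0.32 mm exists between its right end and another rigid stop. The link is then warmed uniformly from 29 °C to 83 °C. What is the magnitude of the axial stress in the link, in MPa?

If the wall were absent the link would grow by αΔT L = 12×10⁻⁶ × 54 × 775 = 0.5022 mm.
This exceeds the 0.32 mm gap, so the wall pushes back. The portion of expansion that must be recovered elastically is δ_free − gap = 0.5022 − 0.32 = 0.1822 mm.
Compatibility: PL/(AE) = 0.1822 mm, so σ = P/A = E × (0.1822/775) = 47.96 MPa.

σ ≈ 48 MPa (compressive)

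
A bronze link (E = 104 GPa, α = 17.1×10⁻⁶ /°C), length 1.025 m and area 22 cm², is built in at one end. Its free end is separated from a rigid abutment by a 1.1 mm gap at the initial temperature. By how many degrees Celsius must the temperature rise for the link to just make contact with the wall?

Contact occurs when the free expansion equals the gap: αΔT L = 1.1 mm.
So ΔT = g/(αL) = 1.1/(17.1×10⁻⁶ × 1025) = 62.76 °C.

ΔT ≈ 62.8 °C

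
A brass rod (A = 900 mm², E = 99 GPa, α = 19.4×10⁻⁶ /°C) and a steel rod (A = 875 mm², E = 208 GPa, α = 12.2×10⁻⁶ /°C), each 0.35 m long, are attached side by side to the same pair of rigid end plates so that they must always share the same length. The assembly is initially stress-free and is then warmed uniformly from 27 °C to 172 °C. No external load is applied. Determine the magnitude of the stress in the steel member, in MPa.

σ ≈ 71.4 MPa (tensile)

Both members must finish at the same length. With the larger α, the brass tends to over-expand; the plates restrain it, putting the brass in compression and the steel in tension. With no external load the two internal forces are equal and opposite, magnitude P.
Equating the net (thermal + elastic) strains gives |α₁ − α₂|·ΔT = P·[1/(A₁E₁) + 1/(A₂E₂)].
|α₁ − α₂|·ΔT = 7.2×10⁻⁶ × 145 = 0.001044.
1/(A₁E₁) + 1/(A₂E₂) = 1/(900×99×10³) + 1/(875×208×10³) = 1.672×10⁻⁸ N⁻¹.
P = 0.001044 / 1.672×10⁻⁸ = 62450 N = 62.45 kN.
σ_{steel} = P/A₂ = 62450/875 = 71.37 MPa, tensile.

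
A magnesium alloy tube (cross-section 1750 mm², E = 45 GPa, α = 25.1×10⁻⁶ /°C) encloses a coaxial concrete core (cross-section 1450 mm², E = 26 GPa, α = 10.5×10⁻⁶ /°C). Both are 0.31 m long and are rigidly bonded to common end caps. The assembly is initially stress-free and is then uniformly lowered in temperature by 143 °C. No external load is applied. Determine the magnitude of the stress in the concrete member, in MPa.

σ ≈ 36.7 MPa (compressive)

Equilibrium of a rigid end plate with no external load gives equal and opposite internal forces ±P in the two members. Since α_{magnesium alloy} > α_{concrete}, cooling drives the magnesium alloy into tension and the concrete into compression.
Setting the final lengths equal and cancelling L: (α₁ − α₂)ΔT = P/(A₁E₁) + P/(A₂E₂).
|α₁ − α₂|·ΔT = 14.6×10⁻⁶ × 143 = 0.002088.
1/(A₁E₁) + 1/(A₂E₂) = 1/(1750×45×10³) + 1/(1450×26×10³) = 3.922×10⁻⁸ N⁻¹.
So P = 0.002088 / 3.922×10⁻⁸ = 53.23 kN.
σ_{concrete} = P/A₂ = 53230/1450 = 36.71 MPa, compressive.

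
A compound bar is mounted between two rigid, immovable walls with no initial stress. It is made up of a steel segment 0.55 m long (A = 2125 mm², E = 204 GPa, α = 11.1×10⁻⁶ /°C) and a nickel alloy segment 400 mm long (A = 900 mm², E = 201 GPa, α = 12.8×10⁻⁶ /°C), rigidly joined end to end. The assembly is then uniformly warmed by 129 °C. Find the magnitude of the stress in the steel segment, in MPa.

Free thermal expansion of the whole bar: Σ αᵢΔT Lᵢ = 11.1×10⁻⁶×129×550 + 12.8×10⁻⁶×129×400 = 1.448 mm.
Since the ends are fixed, an axial force P builds up, equal in every segment, with P · Σ Lᵢ/(AᵢEᵢ) = δ_free.
Σ Lᵢ/(AᵢEᵢ) = 550/(2125×204×10³) + 400/(900×201×10³) = 3.48×10⁻⁶ mm/N.
So P = 1.448 / 3.48×10⁻⁶ = 416.1 kN, compressive.
σ_{steel} = P / A = 416100 / 2125 = 195.8 MPa.

σ ≈ 196 MPa (compressive)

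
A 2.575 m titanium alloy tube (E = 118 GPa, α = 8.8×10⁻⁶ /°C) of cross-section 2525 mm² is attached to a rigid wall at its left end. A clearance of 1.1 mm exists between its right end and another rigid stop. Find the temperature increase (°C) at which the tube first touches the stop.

The gap closes when αΔT L = 1.1 mm, since the tube is still unstressed at that instant.
So ΔT = g/(αL) = 1.1/(8.8×10⁻⁶ × 2575) = 48.54 °C.

ΔT ≈ 48.5 °C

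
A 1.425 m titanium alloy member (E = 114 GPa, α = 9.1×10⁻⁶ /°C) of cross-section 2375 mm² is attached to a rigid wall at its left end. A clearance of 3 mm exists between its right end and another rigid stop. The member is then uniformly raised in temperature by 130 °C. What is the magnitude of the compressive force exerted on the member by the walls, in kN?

Free thermal elongation = αΔT L = 9.1×10⁻⁶ × 130 × 1425 = 1.686 mm.
Since δ_free = 1.69 mm is less than the 3 mm gap, the member never touches the wall. No axial force develops.

P ≈ 0 kN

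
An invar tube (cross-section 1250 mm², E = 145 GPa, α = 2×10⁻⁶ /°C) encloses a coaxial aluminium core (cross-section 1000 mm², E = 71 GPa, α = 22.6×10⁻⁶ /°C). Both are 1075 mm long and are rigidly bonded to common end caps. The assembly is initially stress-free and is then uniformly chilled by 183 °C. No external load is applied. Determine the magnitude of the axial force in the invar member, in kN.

Both members must finish at the same length. With the larger α, the aluminium tends to over-contract; the plates restrain it, putting the aluminium in tension and the invar in compression. With no external load the two internal forces are equal and opposite, magnitude P.
Equating the net (thermal + elastic) strains gives |α₁ − α₂|·ΔT = P·[1/(A₁E₁) + 1/(A₂E₂)].
|α₁ − α₂|·ΔT = 20.6×10⁻⁶ × 183 = 0.00377.
1/(A₁E₁) + 1/(A₂E₂) = 1/(1250×145×10³) + 1/(1000×71×10³) = 1.96×10⁻⁸ N⁻¹.
So P = 0.00377 / 1.96×10⁻⁸ = 192.3 kN.

P ≈ 192 kN (compressive in the invar)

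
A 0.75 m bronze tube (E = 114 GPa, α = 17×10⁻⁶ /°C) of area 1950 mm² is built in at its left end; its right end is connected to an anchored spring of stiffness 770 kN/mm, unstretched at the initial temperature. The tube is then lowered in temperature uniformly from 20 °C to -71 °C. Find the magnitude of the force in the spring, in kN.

P ≈ 248 kN

Free thermal contraction: δ_free = αΔT L = 17×10⁻⁶ × 91 × 750 = 1.16 mm.
With a force P in the spring, the elastic change of the tube is PL/(AE) and that of the spring is P/k; compatibility requires their sum to equal δ_free.
P [ L/(AE) + 1/k ] = δ_free → P [ 750/(1950×114×10³) + 1/(770×10³) ] = 1.16.
P = 1.16 / 4.673×10⁻⁶ = 248300 N.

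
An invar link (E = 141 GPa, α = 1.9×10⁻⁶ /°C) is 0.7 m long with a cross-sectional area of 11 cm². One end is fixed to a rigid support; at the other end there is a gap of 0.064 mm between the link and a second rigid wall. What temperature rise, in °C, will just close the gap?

The gap closes when αΔT L = 0.064 mm, since the link is still unstressed at that instant.
So ΔT = g/(αL) = 0.064/(1.9×10⁻⁶ × 700) = 48.12 °C.

ΔT ≈ 48.1 °C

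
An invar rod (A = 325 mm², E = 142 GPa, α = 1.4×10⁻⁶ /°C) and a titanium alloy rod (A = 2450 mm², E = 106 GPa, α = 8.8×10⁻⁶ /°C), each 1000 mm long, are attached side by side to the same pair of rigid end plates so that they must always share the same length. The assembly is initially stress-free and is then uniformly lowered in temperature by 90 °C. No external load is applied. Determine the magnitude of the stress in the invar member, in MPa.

σ ≈ 80.3 MPa (compressive)

Both members must finish at the same length. With the larger α, the titanium alloy tends to over-contract; the plates restrain it, putting the titanium alloy in tension and the invar in compression. With no external load the two internal forces are equal and opposite, magnitude P.
Setting the final lengths equal and cancelling L: (α₁ − α₂)ΔT = P/(A₁E₁) + P/(A₂E₂).
|α₁ − α₂|·ΔT = 7.4×10⁻⁶ × 90 = 0.000666.
1/(A₁E₁) + 1/(A₂E₂) = 1/(325×142×10³) + 1/(2450×106×10³) = 2.552×10⁻⁸ N⁻¹.
So P = 0.000666 / 2.552×10⁻⁸ = 26.1 kN.
σ_{invar} = P/A₁ = 26100/325 = 80.3 MPa, compressive.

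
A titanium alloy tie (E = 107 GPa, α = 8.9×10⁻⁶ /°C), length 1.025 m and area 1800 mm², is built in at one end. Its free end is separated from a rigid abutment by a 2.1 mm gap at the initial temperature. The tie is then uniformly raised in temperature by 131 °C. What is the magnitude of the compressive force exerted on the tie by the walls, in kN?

Unrestrained expansion: δ_free = αΔT L = 8.9×10⁻⁶ × 131 × 1025 = 1.195 mm.
Since δ_free = 1.2 mm is less than the 2.1 mm gap, the tie never touches the wall. No axial force develops.

P ≈ 0 kN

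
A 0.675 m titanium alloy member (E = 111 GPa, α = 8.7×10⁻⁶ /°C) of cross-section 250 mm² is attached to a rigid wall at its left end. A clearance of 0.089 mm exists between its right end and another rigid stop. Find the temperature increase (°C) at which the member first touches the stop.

Contact occurs when the free expansion equals the gap: αΔT L = 0.089 mm.
ΔT = 0.089 / (8.7×10⁻⁶ × 675) = 15.16 °C.

ΔT ≈ 15.2 °C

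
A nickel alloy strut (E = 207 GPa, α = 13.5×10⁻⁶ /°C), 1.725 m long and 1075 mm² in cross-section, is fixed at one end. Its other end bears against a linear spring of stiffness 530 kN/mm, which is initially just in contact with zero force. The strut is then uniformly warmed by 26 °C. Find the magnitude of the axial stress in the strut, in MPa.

σ ≈ 58.4 MPa (compressive)

Free thermal expansion: δ_free = αΔT L = 13.5×10⁻⁶ × 26 × 1725 = 0.6055 mm.
With a force P in the spring, the elastic change of the strut is PL/(AE) and that of the spring is P/k; compatibility requires their sum to equal δ_free.
So P = δ_free / [L/(AE) + 1/k] = 0.6055 / [ 1725/(1075×207×10³) + 1/(530×10³) ].
P = 0.6055 / 9.639×10⁻⁶ = 62820 N.
σ = P/A = 62820/1075 = 58.43 MPa.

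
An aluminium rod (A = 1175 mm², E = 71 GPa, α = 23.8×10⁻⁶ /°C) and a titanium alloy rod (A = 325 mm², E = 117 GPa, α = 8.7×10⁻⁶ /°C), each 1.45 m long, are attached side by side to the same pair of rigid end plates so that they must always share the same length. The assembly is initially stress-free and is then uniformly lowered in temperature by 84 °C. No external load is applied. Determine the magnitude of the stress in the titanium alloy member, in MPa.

The aluminium has the larger α, so on cooling it would change length more than the titanium alloy if both were free. The rigid plates force a common final length, so the aluminium is put into tension and the titanium alloy into compression, with equal and opposite forces P (no external load).
Equating the net (thermal + elastic) strains gives |α₁ − α₂|·ΔT = P·[1/(A₁E₁) + 1/(A₂E₂)].
|α₁ − α₂|·ΔT = 15.1×10⁻⁶ × 84 = 0.001268.
1/(A₁E₁) + 1/(A₂E₂) = 1/(1175×71×10³) + 1/(325×117×10³) = 3.829×10⁻⁸ N⁻¹.
So P = 0.001268 / 3.829×10⁻⁸ = 33.13 kN.
σ_{titanium alloy} = P/A₂ = 33130/325 = 101.9 MPa, compressive.

σ ≈ 102 MPa (compressive)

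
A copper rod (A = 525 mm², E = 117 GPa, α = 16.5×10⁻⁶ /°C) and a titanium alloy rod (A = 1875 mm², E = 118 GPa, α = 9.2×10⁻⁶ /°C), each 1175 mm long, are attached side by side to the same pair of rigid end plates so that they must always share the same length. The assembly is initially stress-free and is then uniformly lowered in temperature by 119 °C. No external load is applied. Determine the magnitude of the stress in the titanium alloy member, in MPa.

σ ≈ 22.3 MPa (compressive)

Both members must finish at the same length. With the larger α, the copper tends to over-contract; the plates restrain it, putting the copper in tension and the titanium alloy in compression. With no external load the two internal forces are equal and opposite, magnitude P.
Compatibility of the two members (thermal + elastic change equal): (α₁ − α₂)ΔT = P·[1/(A₁E₁) + 1/(A₂E₂)].
|α₁ − α₂|·ΔT = 7.3×10⁻⁶ × 119 = 0.0008687.
1/(A₁E₁) + 1/(A₂E₂) = 1/(525×117×10³) + 1/(1875×118×10³) = 2.08×10⁻⁸ N⁻¹.
P = 0.0008687 / 2.08×10⁻⁸ = 41760 N = 41.76 kN.
σ_{titanium alloy} = P/A₂ = 41760/1875 = 22.27 MPa, compressive.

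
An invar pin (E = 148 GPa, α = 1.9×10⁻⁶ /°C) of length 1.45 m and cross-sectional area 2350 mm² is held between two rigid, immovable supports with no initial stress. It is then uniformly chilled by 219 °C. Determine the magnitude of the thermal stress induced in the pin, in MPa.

Because both ends are immovable the net strain is zero, and the suppressed thermal strain is αΔT = 1.9×10⁻⁶ × 219 = 416.1×10⁻⁶.
The stress required to suppress this strain is σ = Eε = 148×10³ × 416.1×10⁻⁶ = 61.58 MPa, tensile since the pin is trying to contract.

σ ≈ 61.6 MPa (tensile)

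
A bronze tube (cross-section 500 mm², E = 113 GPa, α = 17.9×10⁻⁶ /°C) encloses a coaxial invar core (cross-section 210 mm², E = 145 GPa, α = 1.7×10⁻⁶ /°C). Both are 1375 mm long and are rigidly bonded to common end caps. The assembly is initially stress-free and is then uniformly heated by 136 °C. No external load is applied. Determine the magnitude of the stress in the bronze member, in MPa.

σ ≈ 87.2 MPa (compressive)

The bronze has the larger α, so on heating it would change length more than the invar if both were free. The rigid plates force a common final length, so the bronze is put into compression and the invar into tension, with equal and opposite forces P (no external load).
Setting the final lengths equal and cancelling L: (α₁ − α₂)ΔT = P/(A₁E₁) + P/(A₂E₂).
|α₁ − α₂|·ΔT = 16.2×10⁻⁶ × 136 = 0.002203.
1/(A₁E₁) + 1/(A₂E₂) = 1/(500×113×10³) + 1/(210×145×10³) = 5.054×10⁻⁸ N⁻¹.
So P = 0.002203 / 5.054×10⁻⁸ = 43.59 kN.
σ_{bronze} = P/A₁ = 43590/500 = 87.19 MPa, compressive.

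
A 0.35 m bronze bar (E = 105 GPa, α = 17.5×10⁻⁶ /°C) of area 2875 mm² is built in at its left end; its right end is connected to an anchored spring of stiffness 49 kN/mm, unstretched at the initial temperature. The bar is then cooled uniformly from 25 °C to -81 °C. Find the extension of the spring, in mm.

δ ≈ 0.614 mm

If the spring were absent the bar would shorten by αΔT L = 17.5×10⁻⁶ × 106 × 350 = 0.6492 mm.
Let P be the tensile force in the spring. The bar extends elastically by PL/(AE) and the spring stretches by P/k; together these equal δ_free.
So P = δ_free / [L/(AE) + 1/k] = 0.6492 / [ 350/(2875×105×10³) + 1/(49×10³) ].
P = 0.6492 / 2.157×10⁻⁵ = 30100 N.
Spring extension = P/k = 30100/(49×10³) = 0.6143 mm.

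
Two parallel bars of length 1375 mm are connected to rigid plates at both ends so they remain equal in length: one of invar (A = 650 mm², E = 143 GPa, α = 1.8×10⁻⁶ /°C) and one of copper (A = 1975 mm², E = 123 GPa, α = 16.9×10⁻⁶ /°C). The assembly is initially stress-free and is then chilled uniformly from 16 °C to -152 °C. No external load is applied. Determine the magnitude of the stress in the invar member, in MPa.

σ ≈ 262 MPa (compressive)

The copper has the larger α, so on cooling it would change length more than the invar if both were free. The rigid plates force a common final length, so the copper is put into tension and the invar into compression, with equal and opposite forces P (no external load).
Setting the final lengths equal and cancelling L: (α₁ − α₂)ΔT = P/(A₁E₁) + P/(A₂E₂).
|α₁ − α₂|·ΔT = 15.1×10⁻⁶ × 168 = 0.002537.
1/(A₁E₁) + 1/(A₂E₂) = 1/(650×143×10³) + 1/(1975×123×10³) = 1.487×10⁻⁸ N⁻¹.
P = 0.002537 / 1.487×10⁻⁸ = 170500 N = 170.5 kN.
σ_{invar} = P/A₁ = 170500/650 = 262.4 MPa, compressive.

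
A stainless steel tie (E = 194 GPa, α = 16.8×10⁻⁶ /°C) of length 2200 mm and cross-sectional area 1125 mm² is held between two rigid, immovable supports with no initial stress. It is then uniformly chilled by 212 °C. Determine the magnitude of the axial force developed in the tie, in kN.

P ≈ 777 kN (tensile)

Full restraint means ε = 0, so the stress is σ = EαΔT = 194×10³ × 16.8×10⁻⁶ × 212 = 691 MPa.
Then P = σA = 691 × 1125 mm² = 777.3 kN, tensile.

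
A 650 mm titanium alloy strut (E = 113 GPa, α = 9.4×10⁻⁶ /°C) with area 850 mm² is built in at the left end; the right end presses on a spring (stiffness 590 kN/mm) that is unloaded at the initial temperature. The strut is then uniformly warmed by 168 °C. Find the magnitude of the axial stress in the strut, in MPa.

σ ≈ 143 MPa (compressive)

The unrestrained thermal change is αΔT L = 9.4×10⁻⁶ × 168 × 650 = 1.026 mm.
With a force P in the spring, the elastic change of the strut is PL/(AE) and that of the spring is P/k; compatibility requires their sum to equal δ_free.
P [ L/(AE) + 1/k ] = δ_free → P [ 650/(850×113×10³) + 1/(590×10³) ] = 1.026.
P = 1.026 / 8.462×10⁻⁶ = 121300 N.
σ = P/A = 121300/850 = 142.7 MPa.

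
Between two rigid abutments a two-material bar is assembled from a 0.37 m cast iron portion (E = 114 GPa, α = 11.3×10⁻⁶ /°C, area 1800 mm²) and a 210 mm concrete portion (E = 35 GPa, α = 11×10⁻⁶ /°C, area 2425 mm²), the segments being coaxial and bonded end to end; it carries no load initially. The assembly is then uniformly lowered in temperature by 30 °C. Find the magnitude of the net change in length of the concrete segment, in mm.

If the supports were absent, the total length change would be Σ αᵢΔT Lᵢ = 11.3×10⁻⁶×30×370 + 11×10⁻⁶×30×210 = 0.1947 mm.
The walls prevent any net length change, so an axial force P (same in every segment) develops. Compatibility: P · Σ Lᵢ/(AᵢEᵢ) = δ_free.
Σ Lᵢ/(AᵢEᵢ) = 370/(1800×114×10³) + 210/(2425×35×10³) = 4.277×10⁻⁶ mm/N.
Hence P = δ_free / Σ(L/AE) = 0.1947/4.277×10⁻⁶ = 45.53 kN (tensile).
For the concrete segment, free thermal change = 11×10⁻⁶×30×210 = 0.0693 mm and elastic change from P = 45530×210/(2425×35×10³) = 0.1126 mm; these oppose, so the net change is 0.0433 mm (segment lengthens).

|ΔL| ≈ 0.0433 mm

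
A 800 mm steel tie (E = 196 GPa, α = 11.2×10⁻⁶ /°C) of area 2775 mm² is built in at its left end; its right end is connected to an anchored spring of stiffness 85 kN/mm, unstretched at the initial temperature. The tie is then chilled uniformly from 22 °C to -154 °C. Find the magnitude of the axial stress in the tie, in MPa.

The unrestrained thermal change is αΔT L = 11.2×10⁻⁶ × 176 × 800 = 1.577 mm.
With a force P in the spring, the elastic change of the tie is PL/(AE) and that of the spring is P/k; compatibility requires their sum to equal δ_free.
So P = δ_free / [L/(AE) + 1/k] = 1.577 / [ 800/(2775×196×10³) + 1/(85×10³) ].
P = 1.577 / 1.324×10⁻⁵ = 119100 N.
σ = P/A = 119100/2775 = 42.94 MPa.

σ ≈ 42.9 MPa (tensile)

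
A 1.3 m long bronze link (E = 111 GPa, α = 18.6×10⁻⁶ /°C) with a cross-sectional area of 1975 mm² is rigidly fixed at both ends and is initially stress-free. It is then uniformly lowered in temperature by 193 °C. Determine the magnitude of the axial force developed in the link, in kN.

P ≈ 787 kN (tensile)

With zero net strain, σ = E·αΔT = 111 GPa × 18.6×10⁻⁶ × 193 = 398.5 MPa.
Then P = σA = 398.5 × 1975 mm² = 787 kN, tensile.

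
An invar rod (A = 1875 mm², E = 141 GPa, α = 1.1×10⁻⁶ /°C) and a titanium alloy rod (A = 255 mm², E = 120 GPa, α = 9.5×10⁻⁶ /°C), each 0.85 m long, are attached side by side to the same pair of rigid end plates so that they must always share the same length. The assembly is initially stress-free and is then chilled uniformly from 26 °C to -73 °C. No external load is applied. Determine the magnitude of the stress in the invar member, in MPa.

σ ≈ 12.2 MPa (compressive)

Equilibrium of a rigid end plate with no external load gives equal and opposite internal forces ±P in the two members. Since α_{titanium alloy} > α_{invar}, cooling drives the titanium alloy into tension and the invar into compression.
Compatibility of the two members (thermal + elastic change equal): (α₁ − α₂)ΔT = P·[1/(A₁E₁) + 1/(A₂E₂)].
|α₁ − α₂|·ΔT = 8.4×10⁻⁶ × 99 = 0.0008316.
1/(A₁E₁) + 1/(A₂E₂) = 1/(1875×141×10³) + 1/(255×120×10³) = 3.646×10⁻⁸ N⁻¹.
So P = 0.0008316 / 3.646×10⁻⁸ = 22.81 kN.
σ_{invar} = P/A₁ = 22810/1875 = 12.16 MPa, compressive.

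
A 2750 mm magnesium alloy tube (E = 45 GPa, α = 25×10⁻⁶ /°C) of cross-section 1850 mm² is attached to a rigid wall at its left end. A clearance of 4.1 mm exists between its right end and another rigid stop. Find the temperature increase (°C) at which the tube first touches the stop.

ΔT ≈ 59.6 °C

Contact occurs when the free expansion equals the gap: αΔT L = 4.1 mm.
So ΔT = g/(αL) = 4.1/(25×10⁻⁶ × 2750) = 59.64 °C.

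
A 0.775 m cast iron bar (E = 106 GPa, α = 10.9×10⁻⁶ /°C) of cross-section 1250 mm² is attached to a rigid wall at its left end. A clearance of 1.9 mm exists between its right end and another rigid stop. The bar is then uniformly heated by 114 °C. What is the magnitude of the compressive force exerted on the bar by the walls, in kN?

Free thermal elongation = αΔT L = 10.9×10⁻⁶ × 114 × 775 = 0.963 mm.
This is smaller than the 1.9 mm clearance, so the bar expands freely without reaching the stop — the stress is zero.

P ≈ 0 kN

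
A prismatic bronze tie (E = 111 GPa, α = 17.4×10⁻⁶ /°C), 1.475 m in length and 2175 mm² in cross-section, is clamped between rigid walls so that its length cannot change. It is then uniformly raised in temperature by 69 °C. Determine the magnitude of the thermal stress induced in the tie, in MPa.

With length fixed, the mechanical strain must cancel the thermal strain αΔT = 17.4×10⁻⁶ × 69 = 1200.6×10⁻⁶.
The stress required to suppress this strain is σ = Eε = 111×10³ × 1200.6×10⁻⁶ = 133.3 MPa, compressive since the tie is trying to expand.

σ ≈ 133 MPa (compressive)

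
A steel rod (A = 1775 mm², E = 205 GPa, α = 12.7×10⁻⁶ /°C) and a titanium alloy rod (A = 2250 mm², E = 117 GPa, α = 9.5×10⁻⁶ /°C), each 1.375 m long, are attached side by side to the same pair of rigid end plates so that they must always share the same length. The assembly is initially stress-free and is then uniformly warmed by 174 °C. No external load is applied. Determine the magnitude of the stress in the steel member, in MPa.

Equilibrium of a rigid end plate with no external load gives equal and opposite internal forces ±P in the two members. Since α_{steel} > α_{titanium alloy}, heating drives the steel into compression and the titanium alloy into tension.
Equating the net (thermal + elastic) strains gives |α₁ − α₂|·ΔT = P·[1/(A₁E₁) + 1/(A₂E₂)].
|α₁ − α₂|·ΔT = 3.2×10⁻⁶ × 174 = 0.0005568.
1/(A₁E₁) + 1/(A₂E₂) = 1/(1775×205×10³) + 1/(2250×117×10³) = 6.547×10⁻⁹ N⁻¹.
P = 0.0005568 / 6.547×10⁻⁹ = 85050 N = 85.05 kN.
σ_{steel} = P/A₁ = 85050/1775 = 47.91 MPa, compressive.

σ ≈ 47.9 MPa (compressive)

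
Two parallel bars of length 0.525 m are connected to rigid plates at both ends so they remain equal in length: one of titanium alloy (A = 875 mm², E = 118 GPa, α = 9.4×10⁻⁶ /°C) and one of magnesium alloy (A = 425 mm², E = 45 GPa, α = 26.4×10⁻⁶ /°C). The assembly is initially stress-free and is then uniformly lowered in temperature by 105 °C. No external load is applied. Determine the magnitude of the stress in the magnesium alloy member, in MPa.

σ ≈ 67.8 MPa (tensile)

Equilibrium of a rigid end plate with no external load gives equal and opposite internal forces ±P in the two members. Since α_{magnesium alloy} > α_{titanium alloy}, cooling drives the magnesium alloy into tension and the titanium alloy into compression.
Setting the final lengths equal and cancelling L: (α₁ − α₂)ΔT = P/(A₁E₁) + P/(A₂E₂).
|α₁ − α₂|·ΔT = 17×10⁻⁶ × 105 = 0.001785.
1/(A₁E₁) + 1/(A₂E₂) = 1/(875×118×10³) + 1/(425×45×10³) = 6.197×10⁻⁸ N⁻¹.
P = 0.001785 / 6.197×10⁻⁸ = 28800 N = 28.8 kN.
σ_{magnesium alloy} = P/A₂ = 28800/425 = 67.77 MPa, tensile.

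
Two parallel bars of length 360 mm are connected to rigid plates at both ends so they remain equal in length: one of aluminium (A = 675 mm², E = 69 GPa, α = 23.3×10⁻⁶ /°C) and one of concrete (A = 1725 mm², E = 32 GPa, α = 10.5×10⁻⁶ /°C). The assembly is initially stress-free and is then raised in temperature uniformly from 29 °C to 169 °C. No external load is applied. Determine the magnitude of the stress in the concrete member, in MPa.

σ ≈ 26.2 MPa (tensile)

Both members must finish at the same length. With the larger α, the aluminium tends to over-expand; the plates restrain it, putting the aluminium in compression and the concrete in tension. With no external load the two internal forces are equal and opposite, magnitude P.
Setting the final lengths equal and cancelling L: (α₁ − α₂)ΔT = P/(A₁E₁) + P/(A₂E₂).
|α₁ − α₂|·ΔT = 12.8×10⁻⁶ × 140 = 0.001792.
1/(A₁E₁) + 1/(A₂E₂) = 1/(675×69×10³) + 1/(1725×32×10³) = 3.959×10⁻⁸ N⁻¹.
P = 0.001792 / 3.959×10⁻⁸ = 45270 N = 45.27 kN.
σ_{concrete} = P/A₂ = 45270/1725 = 26.24 MPa, tensile.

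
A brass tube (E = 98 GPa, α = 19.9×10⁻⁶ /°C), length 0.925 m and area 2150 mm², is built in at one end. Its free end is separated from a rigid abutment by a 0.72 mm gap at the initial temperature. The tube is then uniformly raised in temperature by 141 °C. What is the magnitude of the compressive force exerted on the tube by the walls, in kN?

P ≈ 427 kN

Free thermal elongation = αΔT L = 19.9×10⁻⁶ × 141 × 925 = 2.595 mm.
This exceeds the 0.72 mm gap, so the wall pushes back. The portion of expansion that must be recovered elastically is δ_free − gap = 2.595 − 0.72 = 1.875 mm.
Compatibility: PL/(AE) = 1.875 mm, so σ = P/A = E × (1.875/925) = 198.7 MPa.
P = σA = 198.7 × 2150 = 427.2 kN.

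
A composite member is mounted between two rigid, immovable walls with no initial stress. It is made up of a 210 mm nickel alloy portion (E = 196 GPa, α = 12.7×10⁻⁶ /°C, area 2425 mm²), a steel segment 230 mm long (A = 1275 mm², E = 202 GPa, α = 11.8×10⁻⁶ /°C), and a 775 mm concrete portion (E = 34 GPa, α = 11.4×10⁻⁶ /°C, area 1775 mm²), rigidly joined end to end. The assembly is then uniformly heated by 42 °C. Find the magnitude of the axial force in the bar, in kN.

With the walls removed the bar would change length by δ_free = Σ αᵢΔT Lᵢ = 12.7×10⁻⁶×42×210 + 11.8×10⁻⁶×42×230 + 11.4×10⁻⁶×42×775 = 0.5971 mm.
The walls prevent any net length change, so an axial force P (same in every segment) develops. Compatibility: P · Σ Lᵢ/(AᵢEᵢ) = δ_free.
The series flexibility is Σ Lᵢ/(AᵢEᵢ) = 210/(2425×196×10³) + 230/(1275×202×10³) + 775/(1775×34×10³) = 1.418×10⁻⁵ mm/N.
Hence P = δ_free / Σ(L/AE) = 0.5971/1.418×10⁻⁵ = 42.12 kN (compressive).

P ≈ 42.1 kN (compressive)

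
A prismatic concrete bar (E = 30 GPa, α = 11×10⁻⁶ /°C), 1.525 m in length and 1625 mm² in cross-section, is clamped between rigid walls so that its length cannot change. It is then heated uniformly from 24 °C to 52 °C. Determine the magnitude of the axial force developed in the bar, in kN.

P ≈ 15 kN (compressive)

The ends cannot move, so σ = EαΔT = 30×10³ × 11×10⁻⁶ × 28 = 9.24 MPa.
Then P = σA = 9.24 × 1625 mm² = 15.01 kN, compressive.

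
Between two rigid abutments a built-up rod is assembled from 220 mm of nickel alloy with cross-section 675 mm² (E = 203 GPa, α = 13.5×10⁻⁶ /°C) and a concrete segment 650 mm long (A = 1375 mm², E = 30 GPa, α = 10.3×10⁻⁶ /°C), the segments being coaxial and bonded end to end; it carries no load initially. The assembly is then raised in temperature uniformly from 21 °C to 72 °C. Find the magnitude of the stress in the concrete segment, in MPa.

Free thermal expansion of the whole bar: Σ αᵢΔT Lᵢ = 13.5×10⁻⁶×51×220 + 10.3×10⁻⁶×51×650 = 0.4929 mm.
Since the ends are fixed, an axial force P builds up, equal in every segment, with P · Σ Lᵢ/(AᵢEᵢ) = δ_free.
The series flexibility is Σ Lᵢ/(AᵢEᵢ) = 220/(675×203×10³) + 650/(1375×30×10³) = 1.736×10⁻⁵ mm/N.
P = 0.4929 / 1.736×10⁻⁵ = 28390 N = 28.39 kN, compressive.
σ_{concrete} = P / A = 28390 / 1375 = 20.65 MPa.

σ ≈ 20.6 MPa (compressive)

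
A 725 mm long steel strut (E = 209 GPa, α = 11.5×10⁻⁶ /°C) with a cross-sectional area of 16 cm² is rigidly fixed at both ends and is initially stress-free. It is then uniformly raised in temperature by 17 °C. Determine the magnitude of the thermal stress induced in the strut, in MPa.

σ ≈ 40.9 MPa (compressive)

The supports are rigid, so the total axial strain is zero. The restrained thermal strain is ε = αΔT = 11.5×10⁻⁶ × 17 = 195.5×10⁻⁶.
Hence σ = E·αΔT = 209×10³ × 195.5×10⁻⁶ = 40.86 MPa, compressive.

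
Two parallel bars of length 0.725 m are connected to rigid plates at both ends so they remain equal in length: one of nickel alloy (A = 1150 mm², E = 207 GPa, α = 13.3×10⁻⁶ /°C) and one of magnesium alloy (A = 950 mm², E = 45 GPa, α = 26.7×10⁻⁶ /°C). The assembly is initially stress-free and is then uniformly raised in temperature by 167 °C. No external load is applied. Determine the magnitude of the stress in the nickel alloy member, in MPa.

σ ≈ 70.5 MPa (tensile)

Both members must finish at the same length. With the larger α, the magnesium alloy tends to over-expand; the plates restrain it, putting the magnesium alloy in compression and the nickel alloy in tension. With no external load the two internal forces are equal and opposite, magnitude P.
Equating the net (thermal + elastic) strains gives |α₁ − α₂|·ΔT = P·[1/(A₁E₁) + 1/(A₂E₂)].
|α₁ − α₂|·ΔT = 13.4×10⁻⁶ × 167 = 0.002238.
1/(A₁E₁) + 1/(A₂E₂) = 1/(1150×207×10³) + 1/(950×45×10³) = 2.759×10⁻⁸ N⁻¹.
P = 0.002238 / 2.759×10⁻⁸ = 81100 N = 81.1 kN.
σ_{nickel alloy} = P/A₁ = 81100/1150 = 70.52 MPa, tensile.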